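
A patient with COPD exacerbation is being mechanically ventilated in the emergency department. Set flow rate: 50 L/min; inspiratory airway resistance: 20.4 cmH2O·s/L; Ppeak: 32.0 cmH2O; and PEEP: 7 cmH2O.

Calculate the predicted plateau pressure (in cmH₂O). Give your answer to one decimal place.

15.0

Flow: 50 L/min ÷ 60 = 0.8333 L/s.
Pplat = PIP − Raw × flow = 32.0 − 20.4 × 0.8333 = 32.0 − 16.999 = 15.001 cmH2O.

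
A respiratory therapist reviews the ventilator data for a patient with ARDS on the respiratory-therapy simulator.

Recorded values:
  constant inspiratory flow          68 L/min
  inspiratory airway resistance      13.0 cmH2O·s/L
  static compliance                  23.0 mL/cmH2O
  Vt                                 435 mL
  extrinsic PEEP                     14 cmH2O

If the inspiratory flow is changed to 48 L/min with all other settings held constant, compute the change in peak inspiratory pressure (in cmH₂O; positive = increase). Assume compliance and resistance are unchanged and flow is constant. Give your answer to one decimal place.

-4.3

Flow: 68 L/min ÷ 60 = 1.1333 L/s.
New flow: 48 L/min ÷ 60 = 0.8 L/s.
PIP = Vt/C + R·V̇ + PEEP (constant-flow equation of motion).
Only the resistive term changes: ΔPIP = R × ΔV̇ = 13.0 × (0.8 − 1.1333) = 13.0 × -0.3333 = -4.333 cmH2O.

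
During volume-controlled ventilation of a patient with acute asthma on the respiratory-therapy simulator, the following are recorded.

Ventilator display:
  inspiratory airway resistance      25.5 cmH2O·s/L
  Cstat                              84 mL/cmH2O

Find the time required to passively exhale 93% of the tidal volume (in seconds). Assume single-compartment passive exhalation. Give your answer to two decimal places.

5.70

τ = R × C = 25.5 × 84 mL/cmH2O = 25.5 × 0.084 L/cmH2O = 2.142 s.
Exhaled fraction f = 1 − e^(−t/τ) → t = −τ·ln(1 − f) = −2.142·ln(0.07) = 5.696 s.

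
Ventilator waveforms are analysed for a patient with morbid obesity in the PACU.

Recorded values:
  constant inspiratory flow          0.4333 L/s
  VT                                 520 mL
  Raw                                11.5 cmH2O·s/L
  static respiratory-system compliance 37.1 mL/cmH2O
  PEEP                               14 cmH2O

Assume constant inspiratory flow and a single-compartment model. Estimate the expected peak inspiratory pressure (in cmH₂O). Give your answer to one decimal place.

33.0

Equation of motion (constant flow): PIP = Vt/C + R·V̇ + PEEP.
PIP = 520/37.1 + 11.5×0.4333 + 14 = 14.016 + 4.983 + 14 = 32.999 cmH2O.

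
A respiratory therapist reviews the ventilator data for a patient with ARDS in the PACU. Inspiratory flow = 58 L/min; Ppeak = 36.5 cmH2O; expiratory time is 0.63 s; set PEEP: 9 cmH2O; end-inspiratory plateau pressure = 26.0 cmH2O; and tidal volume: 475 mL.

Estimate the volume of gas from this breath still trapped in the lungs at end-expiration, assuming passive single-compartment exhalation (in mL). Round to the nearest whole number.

60

Flow: 58 L/min ÷ 60 = 0.9667 L/s.
R = (PIP − Pplat)/V̇ = (36.5 − 26.0) / 0.9667 = 10.5/0.9667 = 10.862 cmH2O·s/L.
C = Vt/(Pplat − PEEP) = 475.0 / (26.0 − 9) = 475.0/17.0 = 27.941 mL/cmH2O.
τ = R × C = 10.862 × 0.02794 L/cmH2O = 0.3035 s.
Fraction remaining = e^(−Te/τ) = e^(−0.63/0.3035) = 0.1255.
Trapped volume = 475.0 × 0.1255 = 59.613 mL.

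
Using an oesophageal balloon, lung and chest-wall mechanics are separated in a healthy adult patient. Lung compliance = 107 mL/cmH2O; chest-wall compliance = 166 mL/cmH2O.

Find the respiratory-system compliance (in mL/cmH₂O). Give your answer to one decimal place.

65.1

Lung and chest wall are elastances in series: 1/Crs = 1/CL + 1/Ccw.
1/Crs = 1/107 + 1/166 = 0.01537.
Crs = 65.062 mL/cmH2O.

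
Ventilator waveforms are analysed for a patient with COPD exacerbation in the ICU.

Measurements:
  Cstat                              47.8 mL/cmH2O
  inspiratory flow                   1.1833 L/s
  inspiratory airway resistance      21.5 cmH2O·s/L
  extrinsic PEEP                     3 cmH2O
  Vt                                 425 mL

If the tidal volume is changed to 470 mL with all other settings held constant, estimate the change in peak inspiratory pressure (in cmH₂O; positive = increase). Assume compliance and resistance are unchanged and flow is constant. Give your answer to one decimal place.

PIP = Vt/C + R·V̇ + PEEP (constant-flow equation of motion).
Only the elastic term changes: ΔPIP = ΔVt / C = (470 − 425) / 47.8 = 0.9414 cmH2O.

0.9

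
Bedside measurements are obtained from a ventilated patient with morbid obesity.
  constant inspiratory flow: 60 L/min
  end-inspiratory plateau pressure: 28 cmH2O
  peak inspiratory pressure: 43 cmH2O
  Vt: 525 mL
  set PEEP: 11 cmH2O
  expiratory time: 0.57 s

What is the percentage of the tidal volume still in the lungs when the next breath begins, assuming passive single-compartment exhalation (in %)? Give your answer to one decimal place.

Flow: 60 L/min ÷ 60 = 1 L/s.
R = (PIP − Pplat)/V̇ = (43 − 28) / 1 = 15.0/1 = 15.0 cmH2O·s/L.
C = Vt/(Pplat − PEEP) = 525.0 / (28 − 11) = 525.0/17.0 = 30.882 mL/cmH2O.
τ = R × C = 15.0 × 0.03088 L/cmH2O = 0.4632 s.
Fraction remaining at end-expiration = e^(−Te/τ) = e^(−0.57/0.4632) = 0.2921 → 29.21%.

29.2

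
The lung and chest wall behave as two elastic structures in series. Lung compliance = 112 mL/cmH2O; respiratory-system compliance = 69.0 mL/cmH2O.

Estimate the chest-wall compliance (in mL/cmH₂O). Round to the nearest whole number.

180

1/Ccw = 1/Crs − 1/CL.
1/Ccw = 1/69.0 − 1/112 = 0.005564.
Ccw = 179.73 mL/cmH2O.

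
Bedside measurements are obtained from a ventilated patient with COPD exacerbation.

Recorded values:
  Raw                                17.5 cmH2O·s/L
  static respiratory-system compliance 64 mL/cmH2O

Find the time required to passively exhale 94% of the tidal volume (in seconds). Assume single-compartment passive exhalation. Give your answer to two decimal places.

3.15

τ = R × C = 17.5 × 64 mL/cmH2O = 17.5 × 0.064 L/cmH2O = 1.12 s.
Exhaled fraction f = 1 − e^(−t/τ) → t = −τ·ln(1 − f) = −1.12·ln(0.06) = 3.151 s.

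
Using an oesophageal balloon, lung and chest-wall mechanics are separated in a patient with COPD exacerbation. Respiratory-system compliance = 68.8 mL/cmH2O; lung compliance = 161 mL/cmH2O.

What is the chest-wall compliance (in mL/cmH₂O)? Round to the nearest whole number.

120

1/Ccw = 1/Crs − 1/CL.
1/Ccw = 1/68.8 − 1/161 = 0.008324.
Ccw = 120.13 mL/cmH2O.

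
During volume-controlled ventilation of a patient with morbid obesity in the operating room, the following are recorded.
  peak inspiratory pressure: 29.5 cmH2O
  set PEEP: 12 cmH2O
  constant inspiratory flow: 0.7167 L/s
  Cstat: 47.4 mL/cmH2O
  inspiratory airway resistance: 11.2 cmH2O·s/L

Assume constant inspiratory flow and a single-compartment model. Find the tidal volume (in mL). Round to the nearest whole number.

Equation of motion (constant flow): PIP = Vt/C + R·V̇ + PEEP.
Vt/C = PIP − R·V̇ − PEEP = 29.5 − 8.027 − 12 = 9.473 cmH2O.
Vt = C × 9.473 = 47.4 × 9.473 = 449.02 mL.

449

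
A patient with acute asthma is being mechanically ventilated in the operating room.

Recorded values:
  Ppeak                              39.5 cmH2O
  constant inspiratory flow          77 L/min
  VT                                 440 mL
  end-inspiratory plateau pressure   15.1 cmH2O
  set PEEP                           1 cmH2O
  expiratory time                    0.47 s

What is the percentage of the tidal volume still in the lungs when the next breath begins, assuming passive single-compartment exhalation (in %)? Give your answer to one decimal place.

Flow: 77 L/min ÷ 60 = 1.2833 L/s.
R = (PIP − Pplat)/V̇ = (39.5 − 15.1) / 1.2833 = 24.4/1.2833 = 19.013 cmH2O·s/L.
C = Vt/(Pplat − PEEP) = 440.0 / (15.1 − 1) = 440.0/14.1 = 31.206 mL/cmH2O.
τ = R × C = 19.013 × 0.03121 L/cmH2O = 0.5934 s.
Fraction remaining at end-expiration = e^(−Te/τ) = e^(−0.47/0.5934) = 0.4529 → 45.29%.

45.3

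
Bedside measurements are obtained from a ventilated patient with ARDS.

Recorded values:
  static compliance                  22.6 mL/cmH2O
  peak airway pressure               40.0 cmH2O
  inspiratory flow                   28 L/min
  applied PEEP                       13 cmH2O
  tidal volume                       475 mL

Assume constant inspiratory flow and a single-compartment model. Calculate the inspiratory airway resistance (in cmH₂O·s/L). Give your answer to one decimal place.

Flow: 28 L/min ÷ 60 = 0.4667 L/s.
Equation of motion (constant flow): PIP = Vt/C + R·V̇ + PEEP.
R·V̇ = PIP − Vt/C − PEEP = 40.0 − 475/22.6 − 13 = 40.0 − 21.018 − 13 = 5.982 cmH2O.
R = 5.982 / 0.4667 = 12.818 cmH2O·s/L.

12.8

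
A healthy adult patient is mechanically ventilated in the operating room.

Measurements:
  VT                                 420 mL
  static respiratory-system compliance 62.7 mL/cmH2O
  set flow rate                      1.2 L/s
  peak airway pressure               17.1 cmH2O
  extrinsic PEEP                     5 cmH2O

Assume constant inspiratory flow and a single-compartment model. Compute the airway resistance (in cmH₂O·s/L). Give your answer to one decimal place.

4.5

Equation of motion (constant flow): PIP = Vt/C + R·V̇ + PEEP.
R·V̇ = PIP − Vt/C − PEEP = 17.1 − 420/62.7 − 5 = 17.1 − 6.699 − 5 = 5.401 cmH2O.
R = 5.401 / 1.2 = 4.501 cmH2O·s/L.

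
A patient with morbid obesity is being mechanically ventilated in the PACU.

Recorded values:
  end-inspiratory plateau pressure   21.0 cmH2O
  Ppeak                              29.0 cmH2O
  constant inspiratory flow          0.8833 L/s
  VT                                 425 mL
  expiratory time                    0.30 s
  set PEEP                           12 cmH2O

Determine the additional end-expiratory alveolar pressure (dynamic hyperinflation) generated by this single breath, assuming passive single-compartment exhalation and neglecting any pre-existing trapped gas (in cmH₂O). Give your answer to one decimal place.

R = (PIP − Pplat)/V̇ = (29.0 − 21.0) / 0.8833 = 8.0/0.8833 = 9.057 cmH2O·s/L.
C = Vt/(Pplat − PEEP) = 425.0 / (21.0 − 12) = 425.0/9.0 = 47.222 mL/cmH2O.
τ = R × C = 9.057 × 0.04722 L/cmH2O = 0.4277 s.
Fraction remaining = e^(−Te/τ) = e^(−0.30/0.4277) = 0.4959; trapped volume = 425.0 × 0.4959 = 210.76 mL.
Additional alveolar pressure from trapping ≈ V_trapped / C = 210.76 / 47.222 = 4.463 cmH2O.

4.5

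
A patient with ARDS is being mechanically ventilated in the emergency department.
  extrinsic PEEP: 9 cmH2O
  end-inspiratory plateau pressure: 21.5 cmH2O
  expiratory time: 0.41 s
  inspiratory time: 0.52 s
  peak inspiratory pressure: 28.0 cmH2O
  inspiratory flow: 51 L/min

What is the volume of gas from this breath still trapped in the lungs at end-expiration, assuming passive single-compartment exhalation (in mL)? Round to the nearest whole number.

Flow: 51 L/min ÷ 60 = 0.85 L/s.
Vt = flow × Ti = 0.85 L/s × 0.52 s × 1000 mL/L = 442.0 mL.
R = (PIP − Pplat)/V̇ = (28.0 − 21.5) / 0.85 = 6.5/0.85 = 7.647 cmH2O·s/L.
C = Vt/(Pplat − PEEP) = 442.0 / (21.5 − 9) = 442.0/12.5 = 35.36 mL/cmH2O.
τ = R × C = 7.647 × 0.03536 L/cmH2O = 0.2704 s.
Fraction remaining = e^(−Te/τ) = e^(−0.41/0.2704) = 0.2195.
Trapped volume = 442.0 × 0.2195 = 97.019 mL.

97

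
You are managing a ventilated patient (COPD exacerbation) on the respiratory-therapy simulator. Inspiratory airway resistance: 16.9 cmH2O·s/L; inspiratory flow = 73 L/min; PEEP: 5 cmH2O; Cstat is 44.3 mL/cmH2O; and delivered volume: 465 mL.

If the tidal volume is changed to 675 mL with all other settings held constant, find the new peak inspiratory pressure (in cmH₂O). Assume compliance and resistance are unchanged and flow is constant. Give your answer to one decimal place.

40.8

Flow: 73 L/min ÷ 60 = 1.2167 L/s.
PIP = Vt/C + R·V̇ + PEEP (constant-flow equation of motion).
Only the elastic term changes: ΔPIP = ΔVt / C = (675 − 465) / 44.3 = 4.74 cmH2O.
Original PIP = 465/44.3 + 16.9×1.2167 + 5 = 36.059 cmH2O; new PIP = 36.059 + (4.74) = 40.799 cmH2O.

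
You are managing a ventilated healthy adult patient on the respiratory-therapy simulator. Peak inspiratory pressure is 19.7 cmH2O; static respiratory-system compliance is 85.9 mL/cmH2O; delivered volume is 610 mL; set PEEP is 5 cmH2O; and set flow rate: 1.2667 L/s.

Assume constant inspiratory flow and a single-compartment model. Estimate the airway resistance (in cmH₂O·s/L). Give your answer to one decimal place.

6.0

Equation of motion (constant flow): PIP = Vt/C + R·V̇ + PEEP.
R·V̇ = PIP − Vt/C − PEEP = 19.7 − 610/85.9 − 5 = 19.7 − 7.101 − 5 = 7.599 cmH2O.
R = 7.599 / 1.2667 = 5.999 cmH2O·s/L.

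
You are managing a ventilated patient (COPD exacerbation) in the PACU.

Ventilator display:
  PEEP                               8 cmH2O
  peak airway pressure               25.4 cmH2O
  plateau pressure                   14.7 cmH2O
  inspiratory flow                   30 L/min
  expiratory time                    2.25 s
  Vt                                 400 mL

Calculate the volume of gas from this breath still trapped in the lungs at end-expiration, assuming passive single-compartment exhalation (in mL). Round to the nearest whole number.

69

Flow: 30 L/min ÷ 60 = 0.5 L/s.
R = (PIP − Pplat)/V̇ = (25.4 − 14.7) / 0.5 = 10.7/0.5 = 21.4 cmH2O·s/L.
C = Vt/(Pplat − PEEP) = 400.0 / (14.7 − 8) = 400.0/6.7 = 59.701 mL/cmH2O.
τ = R × C = 21.4 × 0.0597 L/cmH2O = 1.278 s.
Fraction remaining = e^(−Te/τ) = e^(−2.25/1.278) = 0.1719.
Trapped volume = 400.0 × 0.1719 = 68.76 mL.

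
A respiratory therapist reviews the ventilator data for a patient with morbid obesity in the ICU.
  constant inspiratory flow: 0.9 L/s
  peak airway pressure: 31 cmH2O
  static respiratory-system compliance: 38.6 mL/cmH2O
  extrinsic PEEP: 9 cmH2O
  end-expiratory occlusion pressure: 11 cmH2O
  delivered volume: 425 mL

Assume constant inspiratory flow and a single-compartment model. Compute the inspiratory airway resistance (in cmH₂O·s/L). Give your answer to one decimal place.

Total PEEP = 11 cmH2O (set 9 + intrinsic 2); this is the baseline alveolar pressure.
Equation of motion (constant flow): PIP = Vt/C + R·V̇ + PEEP.
R·V̇ = PIP − Vt/C − PEEP = 31 − 425/38.6 − 11 = 31 − 11.01 − 11 = 8.99 cmH2O.
R = 8.99 / 0.9 = 9.989 cmH2O·s/L.

10.0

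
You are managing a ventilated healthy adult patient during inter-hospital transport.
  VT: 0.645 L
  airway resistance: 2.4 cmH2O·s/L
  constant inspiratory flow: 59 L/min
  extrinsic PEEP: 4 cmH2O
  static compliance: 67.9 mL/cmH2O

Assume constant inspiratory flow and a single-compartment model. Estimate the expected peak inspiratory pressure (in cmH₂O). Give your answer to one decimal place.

15.9

Flow: 59 L/min ÷ 60 = 0.9833 L/s.
Equation of motion (constant flow): PIP = Vt/C + R·V̇ + PEEP.
PIP = 645/67.9 + 2.4×0.9833 + 4 = 9.499 + 2.36 + 4 = 15.859 cmH2O.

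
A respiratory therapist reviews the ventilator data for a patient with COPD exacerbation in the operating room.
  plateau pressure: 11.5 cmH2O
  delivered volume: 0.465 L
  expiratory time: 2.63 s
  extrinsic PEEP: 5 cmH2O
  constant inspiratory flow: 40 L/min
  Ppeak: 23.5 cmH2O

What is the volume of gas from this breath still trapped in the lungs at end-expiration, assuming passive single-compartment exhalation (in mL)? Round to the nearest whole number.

60

Flow: 40 L/min ÷ 60 = 0.6667 L/s.
R = (PIP − Pplat)/V̇ = (23.5 − 11.5) / 0.6667 = 12.0/0.6667 = 17.999 cmH2O·s/L.
C = Vt/(Pplat − PEEP) = 465.0 / (11.5 − 5) = 465.0/6.5 = 71.538 mL/cmH2O.
τ = R × C = 17.999 × 0.07154 L/cmH2O = 1.288 s.
Fraction remaining = e^(−Te/τ) = e^(−2.63/1.288) = 0.1298.
Trapped volume = 465.0 × 0.1298 = 60.357 mL.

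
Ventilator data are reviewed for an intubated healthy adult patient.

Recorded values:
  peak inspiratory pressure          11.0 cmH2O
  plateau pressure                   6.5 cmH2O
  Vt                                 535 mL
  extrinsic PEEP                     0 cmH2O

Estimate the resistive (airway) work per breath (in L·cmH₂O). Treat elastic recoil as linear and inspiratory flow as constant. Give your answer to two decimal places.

2.41

With constant inspiratory flow the resistive pressure is constant at PIP − Pplat = 11.0 − 6.5 = 4.5 cmH2O, so resistive work = 4.5 × 0.535 = 2.408 L·cmH2O.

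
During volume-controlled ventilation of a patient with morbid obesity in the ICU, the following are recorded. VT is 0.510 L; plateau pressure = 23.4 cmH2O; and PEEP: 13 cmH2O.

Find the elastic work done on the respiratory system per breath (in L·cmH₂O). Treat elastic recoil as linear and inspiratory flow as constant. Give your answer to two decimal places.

2.65

Elastic work ≈ ½ × (Pplat − PEEP) × Vt = 0.5 × (23.4 − 13) × 0.510 L = 0.5 × 10.4 × 0.510 = 2.652 L·cmH2O.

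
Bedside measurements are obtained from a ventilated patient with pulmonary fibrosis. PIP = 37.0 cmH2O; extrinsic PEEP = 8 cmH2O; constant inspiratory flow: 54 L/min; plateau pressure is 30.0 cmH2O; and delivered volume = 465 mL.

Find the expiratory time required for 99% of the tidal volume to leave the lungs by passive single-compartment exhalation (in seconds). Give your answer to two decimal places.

Flow: 54 L/min ÷ 60 = 0.9 L/s.
R = (PIP − Pplat)/V̇ = (37.0 − 30.0) / 0.9 = 7.0/0.9 = 7.778 cmH2O·s/L.
C = Vt/(Pplat − PEEP) = 465.0 / (30.0 − 8) = 465.0/22.0 = 21.136 mL/cmH2O.
τ = R × C = 7.778 × 0.02114 L/cmH2O = 0.1644 s.
t = −τ·ln(1 − 0.99) = −0.1644·ln(0.01) = 0.7571 s.

0.76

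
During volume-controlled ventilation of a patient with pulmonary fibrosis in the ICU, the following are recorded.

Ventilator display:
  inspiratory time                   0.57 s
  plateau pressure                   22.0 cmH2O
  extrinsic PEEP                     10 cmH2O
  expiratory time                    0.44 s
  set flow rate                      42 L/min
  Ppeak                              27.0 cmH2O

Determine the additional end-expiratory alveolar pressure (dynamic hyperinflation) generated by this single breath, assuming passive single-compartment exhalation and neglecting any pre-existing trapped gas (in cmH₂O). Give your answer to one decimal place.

1.9

Flow: 42 L/min ÷ 60 = 0.7 L/s.
Vt = flow × Ti = 0.7 L/s × 0.57 s × 1000 mL/L = 399.0 mL.
R = (PIP − Pplat)/V̇ = (27.0 − 22.0) / 0.7 = 5.0/0.7 = 7.143 cmH2O·s/L.
C = Vt/(Pplat − PEEP) = 399.0 / (22.0 − 10) = 399.0/12.0 = 33.25 mL/cmH2O.
τ = R × C = 7.143 × 0.03325 L/cmH2O = 0.2375 s.
Fraction remaining = e^(−Te/τ) = e^(−0.44/0.2375) = 0.1568; trapped volume = 399.0 × 0.1568 = 62.563 mL.
Additional alveolar pressure from trapping ≈ V_trapped / C = 62.563 / 33.25 = 1.882 cmH2O.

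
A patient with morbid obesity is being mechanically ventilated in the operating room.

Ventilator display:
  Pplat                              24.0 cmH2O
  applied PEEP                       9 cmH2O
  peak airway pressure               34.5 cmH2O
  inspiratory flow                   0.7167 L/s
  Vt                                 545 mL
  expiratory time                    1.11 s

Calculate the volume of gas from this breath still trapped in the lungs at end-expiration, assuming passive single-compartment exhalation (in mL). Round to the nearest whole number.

R = (PIP − Pplat)/V̇ = (34.5 − 24.0) / 0.7167 = 10.5/0.7167 = 14.65 cmH2O·s/L.
C = Vt/(Pplat − PEEP) = 545.0 / (24.0 − 9) = 545.0/15.0 = 36.333 mL/cmH2O.
τ = R × C = 14.65 × 0.03633 L/cmH2O = 0.5322 s.
Fraction remaining = e^(−Te/τ) = e^(−1.11/0.5322) = 0.1242.
Trapped volume = 545.0 × 0.1242 = 67.689 mL.

68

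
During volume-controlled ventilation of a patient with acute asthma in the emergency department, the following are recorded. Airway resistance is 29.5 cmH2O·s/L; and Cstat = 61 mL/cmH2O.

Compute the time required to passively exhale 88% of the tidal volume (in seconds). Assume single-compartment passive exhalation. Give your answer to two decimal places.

τ = R × C = 29.5 × 61 mL/cmH2O = 29.5 × 0.061 L/cmH2O = 1.8 s.
Exhaled fraction f = 1 − e^(−t/τ) → t = −τ·ln(1 − f) = −1.8·ln(0.12) = 3.816 s.

3.82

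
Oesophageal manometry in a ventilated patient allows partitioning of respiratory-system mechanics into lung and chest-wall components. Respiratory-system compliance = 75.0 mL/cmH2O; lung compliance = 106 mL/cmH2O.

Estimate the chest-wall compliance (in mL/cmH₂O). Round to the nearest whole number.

1/Ccw = 1/Crs − 1/CL.
1/Ccw = 1/75.0 − 1/106 = 0.003899.
Ccw = 256.48 mL/cmH2O.

256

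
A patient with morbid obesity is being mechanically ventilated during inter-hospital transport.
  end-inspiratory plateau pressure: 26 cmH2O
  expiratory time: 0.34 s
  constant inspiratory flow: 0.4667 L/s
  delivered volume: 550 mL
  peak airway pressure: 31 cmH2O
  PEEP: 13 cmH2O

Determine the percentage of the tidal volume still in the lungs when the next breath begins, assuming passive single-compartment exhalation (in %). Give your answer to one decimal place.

R = (PIP − Pplat)/V̇ = (31 − 26) / 0.4667 = 5.0/0.4667 = 10.714 cmH2O·s/L.
C = Vt/(Pplat − PEEP) = 550.0 / (26 − 13) = 550.0/13.0 = 42.308 mL/cmH2O.
τ = R × C = 10.714 × 0.04231 L/cmH2O = 0.4533 s.
Fraction remaining at end-expiration = e^(−Te/τ) = e^(−0.34/0.4533) = 0.4723 → 47.23%.

47.2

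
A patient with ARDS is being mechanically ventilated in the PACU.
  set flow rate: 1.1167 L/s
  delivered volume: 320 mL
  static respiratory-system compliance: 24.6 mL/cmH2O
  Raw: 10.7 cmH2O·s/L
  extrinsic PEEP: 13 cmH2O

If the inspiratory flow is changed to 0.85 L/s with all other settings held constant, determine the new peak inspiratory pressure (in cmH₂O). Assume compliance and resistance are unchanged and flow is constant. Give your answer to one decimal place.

PIP = Vt/C + R·V̇ + PEEP (constant-flow equation of motion).
Only the resistive term changes: ΔPIP = R × ΔV̇ = 10.7 × (0.85 − 1.1167) = 10.7 × -0.2667 = -2.854 cmH2O.
Original PIP = 320/24.6 + 10.7×1.1167 + 13 = 37.957 cmH2O; new PIP = 37.957 + (-2.854) = 35.103 cmH2O.

35.1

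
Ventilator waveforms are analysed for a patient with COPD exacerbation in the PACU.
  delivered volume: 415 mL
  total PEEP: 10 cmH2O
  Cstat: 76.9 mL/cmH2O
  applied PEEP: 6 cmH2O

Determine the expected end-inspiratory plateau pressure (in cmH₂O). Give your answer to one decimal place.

15.4

End-expiratory occlusion gives total PEEP = 10 cmH2O (intrinsic PEEP = 10 − 6 = 4). Use total PEEP for the elastic gradient.
Pplat = PEEPtotal + Vt / Cstat = 10 + 415 / 76.9 = 10 + 5.397 = 15.397 cmH2O.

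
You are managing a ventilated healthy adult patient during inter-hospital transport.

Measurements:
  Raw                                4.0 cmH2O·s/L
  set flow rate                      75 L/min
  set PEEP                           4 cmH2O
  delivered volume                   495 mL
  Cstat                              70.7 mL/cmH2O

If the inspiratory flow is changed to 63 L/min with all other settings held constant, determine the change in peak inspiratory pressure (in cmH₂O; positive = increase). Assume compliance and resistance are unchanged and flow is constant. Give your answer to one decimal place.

Flow: 75 L/min ÷ 60 = 1.25 L/s.
New flow: 63 L/min ÷ 60 = 1.05 L/s.
PIP = Vt/C + R·V̇ + PEEP (constant-flow equation of motion).
Only the resistive term changes: ΔPIP = R × ΔV̇ = 4.0 × (1.05 − 1.25) = 4.0 × -0.2 = -0.8 cmH2O.

-0.8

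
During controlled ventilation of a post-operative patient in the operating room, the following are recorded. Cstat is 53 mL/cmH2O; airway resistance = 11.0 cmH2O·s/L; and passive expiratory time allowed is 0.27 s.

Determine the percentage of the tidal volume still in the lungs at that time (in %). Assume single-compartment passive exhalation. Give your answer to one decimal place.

62.9

τ = R × C = 11.0 × 53 mL/cmH2O = 11.0 × 0.053 L/cmH2O = 0.583 s.
Passive exhalation: V(t)/V₀ = e^(−t/τ) = e^(−0.27/0.583) = 0.6293.
Fraction remaining = 0.6293 → 62.93%.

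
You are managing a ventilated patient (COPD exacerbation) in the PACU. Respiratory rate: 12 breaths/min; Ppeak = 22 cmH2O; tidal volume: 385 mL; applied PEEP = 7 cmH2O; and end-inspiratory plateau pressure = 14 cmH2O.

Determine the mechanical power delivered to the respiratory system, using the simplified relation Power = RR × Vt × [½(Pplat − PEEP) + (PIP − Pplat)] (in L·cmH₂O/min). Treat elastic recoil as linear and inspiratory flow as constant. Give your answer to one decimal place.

53.1

Per-breath work = Vt × [½(Pplat−PEEP) + (PIP−Pplat)] = 0.385 × [0.5×7.0 + 8.0] = 0.385 × 11.5 = 4.428 L·cmH2O.
Power = 12 × 4.428 = 53.136 L·cmH2O/min.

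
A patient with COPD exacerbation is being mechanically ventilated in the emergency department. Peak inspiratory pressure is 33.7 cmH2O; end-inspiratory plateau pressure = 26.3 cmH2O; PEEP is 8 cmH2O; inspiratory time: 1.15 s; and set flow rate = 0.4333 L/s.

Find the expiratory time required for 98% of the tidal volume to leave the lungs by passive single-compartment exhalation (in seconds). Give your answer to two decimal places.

1.82

Vt = flow × Ti = 0.4333 L/s × 1.15 s × 1000 mL/L = 498.3 mL.
R = (PIP − Pplat)/V̇ = (33.7 − 26.3) / 0.4333 = 7.4/0.4333 = 17.078 cmH2O·s/L.
C = Vt/(Pplat − PEEP) = 498.3 / (26.3 − 8) = 498.3/18.3 = 27.23 mL/cmH2O.
τ = R × C = 17.078 × 0.02723 L/cmH2O = 0.465 s.
t = −τ·ln(1 − 0.98) = −0.465·ln(0.02) = 1.819 s.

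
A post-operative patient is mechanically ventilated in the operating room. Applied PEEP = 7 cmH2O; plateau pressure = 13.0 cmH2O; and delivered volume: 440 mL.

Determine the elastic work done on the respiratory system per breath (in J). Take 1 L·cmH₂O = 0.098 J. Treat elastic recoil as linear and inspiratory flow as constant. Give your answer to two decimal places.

Elastic work ≈ ½ × (Pplat − PEEP) × Vt = 0.5 × (13.0 − 7) × 0.440 L = 0.5 × 6.0 × 0.440 = 1.32 L·cmH2O.
× 0.098 J/(L·cmH2O) → 0.1294 J.

0.13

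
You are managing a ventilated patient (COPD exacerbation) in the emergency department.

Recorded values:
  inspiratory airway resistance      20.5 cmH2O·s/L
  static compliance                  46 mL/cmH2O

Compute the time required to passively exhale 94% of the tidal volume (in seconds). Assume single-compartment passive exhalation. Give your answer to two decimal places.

τ = R × C = 20.5 × 46 mL/cmH2O = 20.5 × 0.046 L/cmH2O = 0.943 s.
Exhaled fraction f = 1 − e^(−t/τ) → t = −τ·ln(1 − f) = −0.943·ln(0.06) = 2.653 s.

2.65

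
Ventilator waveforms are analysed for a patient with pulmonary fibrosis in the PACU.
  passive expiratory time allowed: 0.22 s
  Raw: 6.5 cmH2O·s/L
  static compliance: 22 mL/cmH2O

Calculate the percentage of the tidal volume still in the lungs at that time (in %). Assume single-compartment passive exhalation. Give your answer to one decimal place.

τ = R × C = 6.5 × 22 mL/cmH2O = 6.5 × 0.022 L/cmH2O = 0.143 s.
Passive exhalation: V(t)/V₀ = e^(−t/τ) = e^(−0.22/0.143) = 0.2147.
Fraction remaining = 0.2147 → 21.47%.

21.5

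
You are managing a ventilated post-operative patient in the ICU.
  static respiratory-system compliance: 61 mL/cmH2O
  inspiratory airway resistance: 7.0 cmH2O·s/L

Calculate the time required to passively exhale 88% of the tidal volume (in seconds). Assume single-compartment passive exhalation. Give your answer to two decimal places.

τ = R × C = 7.0 × 61 mL/cmH2O = 7.0 × 0.061 L/cmH2O = 0.427 s.
Exhaled fraction f = 1 − e^(−t/τ) → t = −τ·ln(1 − f) = −0.427·ln(0.12) = 0.9054 s.

0.91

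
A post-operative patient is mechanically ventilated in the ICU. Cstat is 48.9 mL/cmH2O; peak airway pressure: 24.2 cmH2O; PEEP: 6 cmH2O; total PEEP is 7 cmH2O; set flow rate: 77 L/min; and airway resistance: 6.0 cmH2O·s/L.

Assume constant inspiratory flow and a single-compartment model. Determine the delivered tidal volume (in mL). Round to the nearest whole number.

Flow: 77 L/min ÷ 60 = 1.2833 L/s.
Total PEEP = 7 cmH2O (set 6 + intrinsic 1); this is the baseline alveolar pressure.
Equation of motion (constant flow): PIP = Vt/C + R·V̇ + PEEP.
Vt/C = PIP − R·V̇ − PEEP = 24.2 − 7.7 − 7 = 9.5 cmH2O.
Vt = C × 9.5 = 48.9 × 9.5 = 464.55 mL.

465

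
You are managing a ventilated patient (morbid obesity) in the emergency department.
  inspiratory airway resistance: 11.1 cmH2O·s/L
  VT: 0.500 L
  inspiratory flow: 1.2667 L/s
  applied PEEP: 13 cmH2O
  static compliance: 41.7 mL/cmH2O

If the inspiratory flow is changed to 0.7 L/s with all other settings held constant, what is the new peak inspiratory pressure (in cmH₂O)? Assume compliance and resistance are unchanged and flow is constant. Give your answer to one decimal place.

32.8

PIP = Vt/C + R·V̇ + PEEP (constant-flow equation of motion).
Only the resistive term changes: ΔPIP = R × ΔV̇ = 11.1 × (0.7 − 1.2667) = 11.1 × -0.5667 = -6.29 cmH2O.
Original PIP = 500/41.7 + 11.1×1.2667 + 13 = 39.051 cmH2O; new PIP = 39.051 + (-6.29) = 32.761 cmH2O.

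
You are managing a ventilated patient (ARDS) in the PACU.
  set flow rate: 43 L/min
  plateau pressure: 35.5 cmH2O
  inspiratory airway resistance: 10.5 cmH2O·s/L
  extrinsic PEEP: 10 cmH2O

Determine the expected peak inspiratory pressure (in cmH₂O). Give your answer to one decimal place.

43.0

Flow: 43 L/min ÷ 60 = 0.7167 L/s.
PIP = Pplat + Raw × flow = 35.5 + 10.5 × 0.7167 = 35.5 + 7.525 = 43.025 cmH2O.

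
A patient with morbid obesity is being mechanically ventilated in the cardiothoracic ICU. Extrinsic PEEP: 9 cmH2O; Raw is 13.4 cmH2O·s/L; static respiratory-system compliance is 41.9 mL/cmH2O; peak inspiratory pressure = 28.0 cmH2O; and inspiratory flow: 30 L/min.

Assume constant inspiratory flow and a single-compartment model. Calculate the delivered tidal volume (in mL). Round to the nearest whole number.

Flow: 30 L/min ÷ 60 = 0.5 L/s.
Equation of motion (constant flow): PIP = Vt/C + R·V̇ + PEEP.
Vt/C = PIP − R·V̇ − PEEP = 28.0 − 6.7 − 9 = 12.3 cmH2O.
Vt = C × 12.3 = 41.9 × 12.3 = 515.37 mL.

515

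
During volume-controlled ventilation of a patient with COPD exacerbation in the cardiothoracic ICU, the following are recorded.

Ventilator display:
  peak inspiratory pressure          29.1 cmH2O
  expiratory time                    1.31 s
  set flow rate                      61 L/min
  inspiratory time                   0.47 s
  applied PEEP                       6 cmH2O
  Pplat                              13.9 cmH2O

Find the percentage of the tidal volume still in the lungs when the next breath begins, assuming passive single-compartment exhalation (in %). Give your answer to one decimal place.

Flow: 61 L/min ÷ 60 = 1.0167 L/s.
Vt = flow × Ti = 1.0167 L/s × 0.47 s × 1000 mL/L = 477.85 mL.
R = (PIP − Pplat)/V̇ = (29.1 − 13.9) / 1.0167 = 15.2/1.0167 = 14.95 cmH2O·s/L.
C = Vt/(Pplat − PEEP) = 477.85 / (13.9 − 6) = 477.85/7.9 = 60.487 mL/cmH2O.
τ = R × C = 14.95 × 0.06049 L/cmH2O = 0.9043 s.
Fraction remaining at end-expiration = e^(−Te/τ) = e^(−1.31/0.9043) = 0.2349 → 23.49%.

23.5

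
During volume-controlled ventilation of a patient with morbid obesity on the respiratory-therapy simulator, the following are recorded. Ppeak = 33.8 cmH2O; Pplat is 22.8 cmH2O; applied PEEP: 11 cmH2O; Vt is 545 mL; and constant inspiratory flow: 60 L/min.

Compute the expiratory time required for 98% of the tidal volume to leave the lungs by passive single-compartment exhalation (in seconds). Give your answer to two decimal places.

1.99

Flow: 60 L/min ÷ 60 = 1 L/s.
R = (PIP − Pplat)/V̇ = (33.8 − 22.8) / 1 = 11.0/1 = 11.0 cmH2O·s/L.
C = Vt/(Pplat − PEEP) = 545.0 / (22.8 − 11) = 545.0/11.8 = 46.186 mL/cmH2O.
τ = R × C = 11.0 × 0.04619 L/cmH2O = 0.5081 s.
t = −τ·ln(1 − 0.98) = −0.5081·ln(0.02) = 1.988 s.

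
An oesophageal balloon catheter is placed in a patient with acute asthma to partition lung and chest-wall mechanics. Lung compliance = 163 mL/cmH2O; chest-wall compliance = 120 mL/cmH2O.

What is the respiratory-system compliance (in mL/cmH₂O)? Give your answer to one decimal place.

Lung and chest wall are elastances in series: 1/Crs = 1/CL + 1/Ccw.
1/Crs = 1/163 + 1/120 = 0.01447.
Crs = 69.109 mL/cmH2O.

69.1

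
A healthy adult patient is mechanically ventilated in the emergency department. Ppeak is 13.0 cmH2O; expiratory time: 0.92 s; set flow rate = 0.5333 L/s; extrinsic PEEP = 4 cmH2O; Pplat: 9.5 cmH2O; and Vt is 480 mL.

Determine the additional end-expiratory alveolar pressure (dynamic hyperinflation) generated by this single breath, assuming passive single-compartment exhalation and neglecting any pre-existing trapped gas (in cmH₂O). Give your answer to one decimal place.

1.1

R = (PIP − Pplat)/V̇ = (13.0 − 9.5) / 0.5333 = 3.5/0.5333 = 6.563 cmH2O·s/L.
C = Vt/(Pplat − PEEP) = 480.0 / (9.5 − 4) = 480.0/5.5 = 87.273 mL/cmH2O.
τ = R × C = 6.563 × 0.08727 L/cmH2O = 0.5728 s.
Fraction remaining = e^(−Te/τ) = e^(−0.92/0.5728) = 0.2007; trapped volume = 480.0 × 0.2007 = 96.336 mL.
Additional alveolar pressure from trapping ≈ V_trapped / C = 96.336 / 87.273 = 1.104 cmH2O.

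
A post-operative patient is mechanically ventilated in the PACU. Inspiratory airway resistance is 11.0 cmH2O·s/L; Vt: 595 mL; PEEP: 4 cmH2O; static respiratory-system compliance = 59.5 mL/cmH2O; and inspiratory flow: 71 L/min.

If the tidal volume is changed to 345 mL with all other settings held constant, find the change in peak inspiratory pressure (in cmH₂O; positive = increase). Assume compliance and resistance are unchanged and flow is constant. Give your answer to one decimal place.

PIP = Vt/C + R·V̇ + PEEP (constant-flow equation of motion).
Only the elastic term changes: ΔPIP = ΔVt / C = (345 − 595) / 59.5 = -4.202 cmH2O.

-4.2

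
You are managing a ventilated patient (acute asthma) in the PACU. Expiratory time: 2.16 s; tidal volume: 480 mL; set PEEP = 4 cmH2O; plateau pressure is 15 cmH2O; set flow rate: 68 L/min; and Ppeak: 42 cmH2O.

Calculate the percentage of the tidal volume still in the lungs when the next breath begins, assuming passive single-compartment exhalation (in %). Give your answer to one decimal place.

12.5

Flow: 68 L/min ÷ 60 = 1.1333 L/s.
R = (PIP − Pplat)/V̇ = (42 − 15) / 1.1333 = 27.0/1.1333 = 23.824 cmH2O·s/L.
C = Vt/(Pplat − PEEP) = 480.0 / (15 − 4) = 480.0/11.0 = 43.636 mL/cmH2O.
τ = R × C = 23.824 × 0.04364 L/cmH2O = 1.04 s.
Fraction remaining at end-expiration = e^(−Te/τ) = e^(−2.16/1.04) = 0.1253 → 12.53%.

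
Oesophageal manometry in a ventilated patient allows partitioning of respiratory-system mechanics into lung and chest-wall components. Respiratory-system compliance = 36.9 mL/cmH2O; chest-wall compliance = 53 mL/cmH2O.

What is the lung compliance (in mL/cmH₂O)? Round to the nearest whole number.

1/CL = 1/Crs − 1/Ccw.
1/CL = 1/36.9 − 1/53 = 0.008232.
CL = 121.48 mL/cmH2O.

121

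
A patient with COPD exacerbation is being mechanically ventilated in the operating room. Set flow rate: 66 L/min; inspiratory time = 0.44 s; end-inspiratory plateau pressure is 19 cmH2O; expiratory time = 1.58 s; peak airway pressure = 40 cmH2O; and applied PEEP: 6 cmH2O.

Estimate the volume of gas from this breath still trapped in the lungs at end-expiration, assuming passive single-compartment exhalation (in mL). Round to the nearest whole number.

52

Flow: 66 L/min ÷ 60 = 1.1 L/s.
Vt = flow × Ti = 1.1 L/s × 0.44 s × 1000 mL/L = 484.0 mL.
R = (PIP − Pplat)/V̇ = (40 − 19) / 1.1 = 21.0/1.1 = 19.091 cmH2O·s/L.
C = Vt/(Pplat − PEEP) = 484.0 / (19 − 6) = 484.0/13.0 = 37.231 mL/cmH2O.
τ = R × C = 19.091 × 0.03723 L/cmH2O = 0.7108 s.
Fraction remaining = e^(−Te/τ) = e^(−1.58/0.7108) = 0.1083.
Trapped volume = 484.0 × 0.1083 = 52.417 mL.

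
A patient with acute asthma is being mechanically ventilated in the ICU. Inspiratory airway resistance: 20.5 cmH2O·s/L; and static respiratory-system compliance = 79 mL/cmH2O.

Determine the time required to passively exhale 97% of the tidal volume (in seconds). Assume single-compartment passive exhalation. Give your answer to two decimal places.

5.68

τ = R × C = 20.5 × 79 mL/cmH2O = 20.5 × 0.079 L/cmH2O = 1.62 s.
Exhaled fraction f = 1 − e^(−t/τ) → t = −τ·ln(1 − f) = −1.62·ln(0.03) = 5.681 s.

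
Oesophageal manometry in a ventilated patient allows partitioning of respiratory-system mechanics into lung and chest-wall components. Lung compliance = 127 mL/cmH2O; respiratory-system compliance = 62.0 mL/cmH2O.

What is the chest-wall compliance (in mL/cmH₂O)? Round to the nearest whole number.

1/Ccw = 1/Crs − 1/CL.
1/Ccw = 1/62.0 − 1/127 = 0.008255.
Ccw = 121.14 mL/cmH2O.

121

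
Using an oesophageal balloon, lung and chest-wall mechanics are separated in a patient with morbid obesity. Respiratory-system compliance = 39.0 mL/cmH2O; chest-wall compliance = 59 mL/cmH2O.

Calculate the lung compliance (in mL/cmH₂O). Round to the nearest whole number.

115

1/CL = 1/Crs − 1/Ccw.
1/CL = 1/39.0 − 1/59 = 0.008692.
CL = 115.05 mL/cmH2O.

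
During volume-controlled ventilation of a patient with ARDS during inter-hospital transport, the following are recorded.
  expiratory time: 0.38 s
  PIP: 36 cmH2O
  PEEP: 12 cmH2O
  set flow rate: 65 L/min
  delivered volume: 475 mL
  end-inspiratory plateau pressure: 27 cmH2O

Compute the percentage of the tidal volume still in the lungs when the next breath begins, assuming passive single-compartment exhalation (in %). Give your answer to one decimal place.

Flow: 65 L/min ÷ 60 = 1.0833 L/s.
R = (PIP − Pplat)/V̇ = (36 − 27) / 1.0833 = 9.0/1.0833 = 8.308 cmH2O·s/L.
C = Vt/(Pplat − PEEP) = 475.0 / (27 − 12) = 475.0/15.0 = 31.667 mL/cmH2O.
τ = R × C = 8.308 × 0.03167 L/cmH2O = 0.2631 s.
Fraction remaining at end-expiration = e^(−Te/τ) = e^(−0.38/0.2631) = 0.2359 → 23.59%.

23.6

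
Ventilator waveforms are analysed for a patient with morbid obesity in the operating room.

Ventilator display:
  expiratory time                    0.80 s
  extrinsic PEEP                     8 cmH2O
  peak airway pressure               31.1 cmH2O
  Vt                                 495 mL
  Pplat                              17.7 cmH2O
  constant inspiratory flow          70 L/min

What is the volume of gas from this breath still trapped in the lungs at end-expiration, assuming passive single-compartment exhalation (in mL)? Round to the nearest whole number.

126

Flow: 70 L/min ÷ 60 = 1.1667 L/s.
R = (PIP − Pplat)/V̇ = (31.1 − 17.7) / 1.1667 = 13.4/1.1667 = 11.485 cmH2O·s/L.
C = Vt/(Pplat − PEEP) = 495.0 / (17.7 − 8) = 495.0/9.7 = 51.031 mL/cmH2O.
τ = R × C = 11.485 × 0.05103 L/cmH2O = 0.5861 s.
Fraction remaining = e^(−Te/τ) = e^(−0.80/0.5861) = 0.2554.
Trapped volume = 495.0 × 0.2554 = 126.42 mL.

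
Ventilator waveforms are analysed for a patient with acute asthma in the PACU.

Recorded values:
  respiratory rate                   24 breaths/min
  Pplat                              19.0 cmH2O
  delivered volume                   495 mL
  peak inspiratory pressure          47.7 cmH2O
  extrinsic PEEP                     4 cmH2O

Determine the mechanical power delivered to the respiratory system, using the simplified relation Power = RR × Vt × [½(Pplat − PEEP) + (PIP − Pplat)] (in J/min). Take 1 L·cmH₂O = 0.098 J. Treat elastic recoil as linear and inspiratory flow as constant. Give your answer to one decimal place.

42.1

Per-breath work = Vt × [½(Pplat−PEEP) + (PIP−Pplat)] = 0.495 × [0.5×15.0 + 28.7] = 0.495 × 36.2 = 17.919 L·cmH2O.
Power = 24 × 17.919 = 430.06 L·cmH2O/min.
× 0.098 J/(L·cmH2O) → 42.146 J/min.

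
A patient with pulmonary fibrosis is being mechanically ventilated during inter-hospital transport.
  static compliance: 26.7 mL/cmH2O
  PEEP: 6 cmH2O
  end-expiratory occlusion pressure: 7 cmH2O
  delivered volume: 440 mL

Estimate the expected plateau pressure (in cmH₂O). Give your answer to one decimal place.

23.5

End-expiratory occlusion gives total PEEP = 7 cmH2O (intrinsic PEEP = 7 − 6 = 1). Use total PEEP for the elastic gradient.
Pplat = PEEPtotal + Vt / Cstat = 7 + 440 / 26.7 = 7 + 16.479 = 23.479 cmH2O.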